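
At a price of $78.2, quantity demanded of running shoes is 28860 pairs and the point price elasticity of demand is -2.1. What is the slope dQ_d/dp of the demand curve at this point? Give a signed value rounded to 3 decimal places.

Ed = (dQ_d/dp)·(p/Q_d) ⇒ dQ_d/dp = Ed·Q_d/p = (-2.1)·28860/78.2 = -775.01278…

-775.013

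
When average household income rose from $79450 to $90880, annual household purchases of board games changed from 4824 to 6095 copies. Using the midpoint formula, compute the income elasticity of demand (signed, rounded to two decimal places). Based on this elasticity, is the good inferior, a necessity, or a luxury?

1.73; luxury

%ΔQ = (6095 − 4824)/[( 4824 + 6095)/2] = 1271/5459.5 = 0.232805…
%ΔIncome = (90880 − 79450)/[( 79450 + 90880)/2] = 11430/85165 = 0.134210…
E_income = (1271/5459.5) / (11430/85165) = 1.7346…
E_income > 1 ⇒ normal good, luxury.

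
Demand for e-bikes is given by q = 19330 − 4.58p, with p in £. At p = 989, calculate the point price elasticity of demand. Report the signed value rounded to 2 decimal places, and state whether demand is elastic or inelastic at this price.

dq/dp = −4.58. At p = 989, q = 19330 − 4.58(989) = 14800.38.
Ed = (dq/dp)·(p/q) = −4.58 × (989/14800.38) = -0.3060…
|Ed| = 0.31 < 1, so demand is inelastic.

-0.31; inelastic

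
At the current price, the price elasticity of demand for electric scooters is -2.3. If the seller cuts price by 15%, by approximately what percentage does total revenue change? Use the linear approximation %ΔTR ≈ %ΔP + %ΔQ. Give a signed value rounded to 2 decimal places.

%ΔQ ≈ Ed × %ΔP = (-2.3) × (-15%) = +34.5000%
%ΔTR ≈ %ΔP + %ΔQ = (-15%) + (+34.5000%) = +19.5000%

+19.50%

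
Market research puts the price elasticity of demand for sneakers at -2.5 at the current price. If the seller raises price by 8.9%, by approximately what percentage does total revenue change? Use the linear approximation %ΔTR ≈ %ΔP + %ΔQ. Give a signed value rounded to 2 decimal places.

%ΔQ ≈ Ed × %ΔP = (-2.5) × (+8.9%) = -22.2500%
%ΔTR ≈ %ΔP + %ΔQ = (+8.9%) + (-22.2500%) = -13.3500%

-13.35%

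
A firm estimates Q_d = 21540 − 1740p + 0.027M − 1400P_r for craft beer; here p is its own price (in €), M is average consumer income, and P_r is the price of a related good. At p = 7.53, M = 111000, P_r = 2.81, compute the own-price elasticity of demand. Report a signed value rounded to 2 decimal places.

-1.75

At the given values, Q_d = 21540 − 1740(7.53) + 0.027(111000) − 1400(2.81) = 7500.8.
∂Q_d/∂p = −1740.
E = (-1740) × (7.53/7500.8) = -1.7467…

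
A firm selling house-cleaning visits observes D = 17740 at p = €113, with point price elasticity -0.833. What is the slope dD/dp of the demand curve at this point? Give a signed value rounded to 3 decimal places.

-130.774

Ed = (dD/dp)·(p/D) ⇒ dD/dp = Ed·D/p = (-0.833)·17740/113 = -130.77362…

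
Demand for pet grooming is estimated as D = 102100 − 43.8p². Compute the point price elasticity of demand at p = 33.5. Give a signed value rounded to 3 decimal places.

dD/dp = −2·43.8·p = -2934.6. At p = 33.5, D = 52945.45.
Ed = (dD/dp)·(p/D) = (-2934.6) × (33.5/52945.45) = -1.85679…

-1.857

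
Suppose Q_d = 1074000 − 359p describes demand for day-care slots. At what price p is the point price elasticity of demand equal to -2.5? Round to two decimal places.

Ed = −359p/(1074000 − 359p). Set this equal to -2.5:
359p = 2.5·(1074000 − 359p) ⇒ 359p(1 + 2.5) = 2.5·1074000
p = 2.5·1074000 / (359·3.5) = 2136.8881…

2136.89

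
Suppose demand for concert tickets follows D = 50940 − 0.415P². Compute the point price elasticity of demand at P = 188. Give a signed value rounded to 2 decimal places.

dD/dP = −2·0.415·P = -156.04. At P = 188, D = 36272.24.
Ed = (dD/dP)·(P/D) = (-156.04) × (188/36272.24) = -0.8087…

-0.81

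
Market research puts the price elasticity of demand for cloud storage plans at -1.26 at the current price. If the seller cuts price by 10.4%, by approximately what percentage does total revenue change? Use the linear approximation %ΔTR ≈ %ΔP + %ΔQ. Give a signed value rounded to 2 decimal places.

%ΔQ ≈ Ed × %ΔP = (-1.26) × (-10.4%) = +13.1040%
%ΔTR ≈ %ΔP + %ΔQ = (-10.4%) + (+13.1040%) = +2.7040%

+2.70%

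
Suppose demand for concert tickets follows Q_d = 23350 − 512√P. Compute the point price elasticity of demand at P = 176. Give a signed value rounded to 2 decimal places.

dQ_d/dP = −512/(2√P) = -19.2967. At P = 176, Q_d = 16557.6.
Ed = (dQ_d/dP)·(P/Q_d) = (-19.2967) × (176/16557.6) = -0.2051…

-0.21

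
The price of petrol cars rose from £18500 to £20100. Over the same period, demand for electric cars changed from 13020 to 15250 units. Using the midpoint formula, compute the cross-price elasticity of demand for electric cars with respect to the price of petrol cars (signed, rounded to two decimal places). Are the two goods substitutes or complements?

%ΔQ_{electric cars} = (15250 − 13020)/avg = 2230/14135 = 0.157764…
%ΔP_{petrol cars} = (20100 − 18500)/avg = 1600/19300 = 0.082901…
E_cross = (2230/14135) / (1600/19300) = 1.9030…
E_cross > 0 ⇒ the goods are substitutes.

1.90; substitutes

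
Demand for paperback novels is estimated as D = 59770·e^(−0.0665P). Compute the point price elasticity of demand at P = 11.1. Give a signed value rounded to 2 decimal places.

dD/dP = −0.0665·D = -1899.9. At P = 11.1, D = 28569.9.
Ed = (dD/dP)·(P/D) = (-1899.9) × (11.1/28569.9) = -0.7381…

-0.74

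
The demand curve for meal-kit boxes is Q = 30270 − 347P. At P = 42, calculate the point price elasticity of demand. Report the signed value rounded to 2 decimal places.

dQ/dP = −347. At P = 42, Q = 30270 − 347(42) = 15696.
Ed = (dQ/dP)·(P/Q) = −347 × (42/15696) = -0.9285…

-0.93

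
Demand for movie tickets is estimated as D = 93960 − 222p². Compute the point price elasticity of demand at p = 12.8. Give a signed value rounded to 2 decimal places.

dD/dp = −2·222·p = -5683.2. At p = 12.8, D = 57587.52.
Ed = (dD/dp)·(p/D) = (-5683.2) × (12.8/57587.52) = -1.2632…

-1.26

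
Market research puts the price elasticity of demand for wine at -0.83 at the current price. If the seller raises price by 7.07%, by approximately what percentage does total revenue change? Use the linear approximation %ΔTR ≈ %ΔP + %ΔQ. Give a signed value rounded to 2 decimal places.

%ΔQ ≈ Ed × %ΔP = (-0.83) × (+7.07%) = -5.8681%
%ΔTR ≈ %ΔP + %ΔQ = (+7.07%) + (-5.8681%) = +1.2019%

+1.20%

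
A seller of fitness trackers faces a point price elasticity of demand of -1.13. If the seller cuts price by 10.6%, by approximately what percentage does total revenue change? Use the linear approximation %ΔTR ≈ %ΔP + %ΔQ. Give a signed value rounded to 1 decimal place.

%ΔQ ≈ Ed × %ΔP = (-1.13) × (-10.6%) = +11.9780%
%ΔTR ≈ %ΔP + %ΔQ = (-10.6%) + (+11.9780%) = +1.3780%

+1.4%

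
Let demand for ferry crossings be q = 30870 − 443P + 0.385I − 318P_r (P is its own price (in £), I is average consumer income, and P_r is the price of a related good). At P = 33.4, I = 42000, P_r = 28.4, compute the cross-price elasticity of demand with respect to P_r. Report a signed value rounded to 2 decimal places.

At the given values, q = 30870 − 443(33.4) + 0.385(42000) − 318(28.4) = 23212.6.
∂q/∂P_r = -318.
E = (-318) × (28.4/23212.6) = -0.3890…

-0.39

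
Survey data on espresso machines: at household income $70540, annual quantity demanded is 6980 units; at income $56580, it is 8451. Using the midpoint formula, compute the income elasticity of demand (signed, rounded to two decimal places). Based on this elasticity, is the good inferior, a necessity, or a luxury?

%ΔQ = (8451 − 6980)/[( 6980 + 8451)/2] = 1471/7715.5 = 0.190655…
%ΔIncome = (56580 − 70540)/[( 70540 + 56580)/2] = -13960/63560 = -0.219634…
E_income = (1471/7715.5) / (-13960/63560) = -0.8680…
E_income < 0 ⇒ inferior good.

-0.87; inferior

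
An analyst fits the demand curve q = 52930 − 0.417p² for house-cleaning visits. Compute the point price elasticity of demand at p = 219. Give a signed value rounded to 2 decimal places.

-1.21

dq/dp = −2·0.417·p = -182.646. At p = 219, q = 32930.263.
Ed = (dq/dp)·(p/q) = (-182.646) × (219/32930.263) = -1.2146…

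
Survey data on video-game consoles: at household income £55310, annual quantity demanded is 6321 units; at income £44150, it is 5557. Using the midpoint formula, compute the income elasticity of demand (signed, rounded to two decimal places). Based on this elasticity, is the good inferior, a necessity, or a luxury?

0.57; necessity

%ΔQ = (5557 − 6321)/[( 6321 + 5557)/2] = -764/5939 = -0.128641…
%ΔIncome = (44150 − 55310)/[( 55310 + 44150)/2] = -11160/49730 = -0.224411…
E_income = (-764/5939) / (-11160/49730) = 0.5732…
0 < E_income < 1 ⇒ normal good, necessity.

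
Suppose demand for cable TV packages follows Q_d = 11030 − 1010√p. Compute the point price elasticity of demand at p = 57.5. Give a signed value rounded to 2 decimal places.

-1.14

dQ_d/dp = −1010/(2√p) = -66.5974. At p = 57.5, Q_d = 3371.3.
Ed = (dQ_d/dp)·(p/Q_d) = (-66.5974) × (57.5/3371.3) = -1.1358…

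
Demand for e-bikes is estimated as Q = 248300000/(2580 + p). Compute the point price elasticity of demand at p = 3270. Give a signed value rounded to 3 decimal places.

dQ/dp = −248300000/(2580 + p)² = -7.25546. At p = 3270, Q = 42444.4.
Ed = (dQ/dp)·(p/Q) = (-7.25546) × (3270/42444.4) = -0.55897…

-0.559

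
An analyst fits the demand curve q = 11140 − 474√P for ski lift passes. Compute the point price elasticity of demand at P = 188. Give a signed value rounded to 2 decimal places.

dq/dP = −474/(2√P) = -17.285. At P = 188, q = 4640.84.
Ed = (dq/dP)·(P/q) = (-17.285) × (188/4640.84) = -0.7002…

-0.70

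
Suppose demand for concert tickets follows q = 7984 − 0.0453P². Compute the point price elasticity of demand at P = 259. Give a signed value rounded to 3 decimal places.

-1.229

dq/dP = −2·0.0453·P = -23.4654. At P = 259, q = 4945.2307.
Ed = (dq/dP)·(P/q) = (-23.4654) × (259/4945.2307) = -1.22896…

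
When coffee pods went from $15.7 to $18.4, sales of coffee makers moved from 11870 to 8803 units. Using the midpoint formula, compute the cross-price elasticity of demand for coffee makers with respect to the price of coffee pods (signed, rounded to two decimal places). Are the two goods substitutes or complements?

-1.87; complements

%ΔQ_{coffee makers} = (8803 − 11870)/avg = -3067/10336.5 = -0.296715…
%ΔP_{coffee pods} = (18.4 − 15.7)/avg = 2.7/17.05 = 0.158357…
E_cross = (-3067/10336.5) / (2.7/17.05) = -1.8737…
E_cross < 0 ⇒ the goods are complements.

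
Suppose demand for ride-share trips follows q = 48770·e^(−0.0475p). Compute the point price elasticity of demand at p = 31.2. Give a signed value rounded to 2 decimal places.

-1.48

dq/dp = −0.0475·q = -526.286. At p = 31.2, q = 11079.7.
Ed = (dq/dp)·(p/q) = (-526.286) × (31.2/11079.7) = -1.482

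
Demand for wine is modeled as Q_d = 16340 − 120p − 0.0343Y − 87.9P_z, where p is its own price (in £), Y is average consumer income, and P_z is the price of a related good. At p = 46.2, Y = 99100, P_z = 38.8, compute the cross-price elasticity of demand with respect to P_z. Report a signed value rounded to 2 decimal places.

At the given values, Q_d = 16340 − 120(46.2) − 0.0343(99100) − 87.9(38.8) = 3986.35.
∂Q_d/∂P_z = -87.9.
E = (-87.9) × (38.8/3986.35) = -0.8555…

-0.86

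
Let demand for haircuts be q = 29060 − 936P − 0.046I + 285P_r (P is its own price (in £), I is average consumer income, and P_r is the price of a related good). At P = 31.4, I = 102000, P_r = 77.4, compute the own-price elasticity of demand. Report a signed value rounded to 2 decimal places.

-1.73

At the given values, q = 29060 − 936(31.4) − 0.046(102000) + 285(77.4) = 17036.6.
∂q/∂P = −936.
E = (-936) × (31.4/17036.6) = -1.7251…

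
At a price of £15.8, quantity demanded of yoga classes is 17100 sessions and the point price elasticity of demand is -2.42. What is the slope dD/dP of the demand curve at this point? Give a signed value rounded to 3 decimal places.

-2619.114

Ed = (dD/dP)·(P/D) ⇒ dD/dP = Ed·D/P = (-2.42)·17100/15.8 = -2619.11392…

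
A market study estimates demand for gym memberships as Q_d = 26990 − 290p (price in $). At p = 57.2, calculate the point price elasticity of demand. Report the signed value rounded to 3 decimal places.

dQ_d/dp = −290. At p = 57.2, Q_d = 26990 − 290(57.2) = 10402.
Ed = (dQ_d/dp)·(p/Q_d) = −290 × (57.2/10402) = -1.59469…

-1.595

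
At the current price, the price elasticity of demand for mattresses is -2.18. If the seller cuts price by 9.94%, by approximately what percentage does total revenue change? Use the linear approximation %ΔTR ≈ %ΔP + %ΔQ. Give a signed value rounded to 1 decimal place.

%ΔQ ≈ Ed × %ΔP = (-2.18) × (-9.94%) = +21.6692%
%ΔTR ≈ %ΔP + %ΔQ = (-9.94%) + (+21.6692%) = +11.7292%

+11.7%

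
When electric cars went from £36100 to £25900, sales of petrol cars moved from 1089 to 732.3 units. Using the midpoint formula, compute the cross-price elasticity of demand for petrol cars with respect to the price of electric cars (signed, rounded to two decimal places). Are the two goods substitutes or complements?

%ΔQ_{petrol cars} = (732.3 − 1089)/avg = -356.7/910.65 = -0.391698…
%ΔP_{electric cars} = (25900 − 36100)/avg = -10200/31000 = -0.329032…
E_cross = (-356.7/910.65) / (-10200/31000) = 1.1904…
E_cross > 0 ⇒ the goods are substitutes.

1.19; substitutes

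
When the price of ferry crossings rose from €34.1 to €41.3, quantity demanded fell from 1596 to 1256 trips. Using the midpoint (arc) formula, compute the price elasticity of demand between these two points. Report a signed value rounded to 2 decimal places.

-1.25

%ΔQ = (1256 − 1596) / [(1596 + 1256)/2] = -340/1426 = -0.238429…
%ΔP = (41.3 − 34.1) / [(34.1 + 41.3)/2] = 7.2/37.7 = 0.190981…
Arc Ed = %ΔQ / %ΔP = (-340/1426) / (7.2/37.7) = -1.2484…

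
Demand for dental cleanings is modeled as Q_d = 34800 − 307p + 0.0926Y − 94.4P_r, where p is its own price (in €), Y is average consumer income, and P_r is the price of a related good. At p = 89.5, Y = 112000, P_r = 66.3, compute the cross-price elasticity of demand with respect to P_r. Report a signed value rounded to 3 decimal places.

-0.547

At the given values, Q_d = 34800 − 307(89.5) + 0.0926(112000) − 94.4(66.3) = 11435.98.
∂Q_d/∂P_r = -94.4.
E = (-94.4) × (66.3/11435.98) = -0.54728…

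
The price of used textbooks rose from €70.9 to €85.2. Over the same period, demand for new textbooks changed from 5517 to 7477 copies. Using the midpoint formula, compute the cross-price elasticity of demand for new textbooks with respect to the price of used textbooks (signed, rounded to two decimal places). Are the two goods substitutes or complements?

1.65; substitutes

%ΔQ_{new textbooks} = (7477 − 5517)/avg = 1960/6497 = 0.301677…
%ΔP_{used textbooks} = (85.2 − 70.9)/avg = 14.3/78.05 = 0.183215…
E_cross = (1960/6497) / (14.3/78.05) = 1.6465…
E_cross > 0 ⇒ the goods are substitutes.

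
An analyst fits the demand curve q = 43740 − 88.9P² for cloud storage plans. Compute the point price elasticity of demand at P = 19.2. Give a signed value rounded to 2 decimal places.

dq/dP = −2·88.9·P = -3413.76. At P = 19.2, q = 10967.904.
Ed = (dq/dP)·(P/q) = (-3413.76) × (19.2/10967.904) = -5.9759…

-5.98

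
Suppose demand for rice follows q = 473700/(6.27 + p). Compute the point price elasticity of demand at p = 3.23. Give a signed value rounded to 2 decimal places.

dq/dp = −473700/(6.27 + p)² = -5248.75. At p = 3.23, q = 49863.2.
Ed = (dq/dp)·(p/q) = (-5248.75) × (3.23/49863.2) = -0.34

-0.34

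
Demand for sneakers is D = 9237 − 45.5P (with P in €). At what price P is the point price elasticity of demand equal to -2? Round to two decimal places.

Ed = −45.5P/(9237 − 45.5P). Set this equal to -2:
45.5P = 2·(9237 − 45.5P) ⇒ 45.5P(1 + 2) = 2·9237
P = 2·9237 / (45.5·3) = 135.3406…

135.34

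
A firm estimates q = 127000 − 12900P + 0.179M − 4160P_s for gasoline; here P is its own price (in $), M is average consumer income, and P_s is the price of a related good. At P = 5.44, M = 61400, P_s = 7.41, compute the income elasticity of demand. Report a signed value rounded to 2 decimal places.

At the given values, q = 127000 − 12900(5.44) + 0.179(61400) − 4160(7.41) = 36989.
∂q/∂M = 0.179.
E = (0.179) × (61400/36989) = 0.2971…

0.30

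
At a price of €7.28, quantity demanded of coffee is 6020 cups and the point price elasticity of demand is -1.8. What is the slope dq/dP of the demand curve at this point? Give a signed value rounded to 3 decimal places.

Ed = (dq/dP)·(P/q) ⇒ dq/dP = Ed·q/P = (-1.8)·6020/7.28 = -1488.46153…

-1488.462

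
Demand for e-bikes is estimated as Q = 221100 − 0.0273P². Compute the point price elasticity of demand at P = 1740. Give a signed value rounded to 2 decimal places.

-1.19

dQ/dP = −2·0.0273·P = -95.004. At P = 1740, Q = 138446.52.
Ed = (dQ/dP)·(P/Q) = (-95.004) × (1740/138446.52) = -1.1940…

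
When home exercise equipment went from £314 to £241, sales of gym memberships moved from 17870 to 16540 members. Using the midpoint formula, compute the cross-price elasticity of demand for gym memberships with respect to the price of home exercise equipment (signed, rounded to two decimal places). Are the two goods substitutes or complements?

0.29; substitutes

%ΔQ_{gym memberships} = (16540 − 17870)/avg = -1330/17205 = -0.077303…
%ΔP_{home exercise equipment} = (241 − 314)/avg = -73/277.5 = -0.263063…
E_cross = (-1330/17205) / (-73/277.5) = 0.2938…
E_cross > 0 ⇒ the goods are substitutes.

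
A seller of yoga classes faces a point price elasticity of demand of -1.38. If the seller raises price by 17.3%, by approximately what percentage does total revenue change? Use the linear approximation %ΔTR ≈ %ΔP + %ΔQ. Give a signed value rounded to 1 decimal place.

-6.6%

%ΔQ ≈ Ed × %ΔP = (-1.38) × (+17.3%) = -23.8740%
%ΔTR ≈ %ΔP + %ΔQ = (+17.3%) + (-23.8740%) = -6.5740%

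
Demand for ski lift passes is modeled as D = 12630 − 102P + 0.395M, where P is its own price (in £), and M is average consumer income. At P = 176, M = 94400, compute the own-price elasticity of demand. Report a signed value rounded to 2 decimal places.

At the given values, D = 12630 − 102(176) + 0.395(94400) = 31966.
∂D/∂P = −102.
E = (-102) × (176/31966) = -0.5615…

-0.56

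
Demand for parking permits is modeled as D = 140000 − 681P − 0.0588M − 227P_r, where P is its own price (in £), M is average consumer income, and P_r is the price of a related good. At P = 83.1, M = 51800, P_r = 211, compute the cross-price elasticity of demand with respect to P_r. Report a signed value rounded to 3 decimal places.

-1.475

At the given values, D = 140000 − 681(83.1) − 0.0588(51800) − 227(211) = 32466.06.
∂D/∂P_r = -227.
E = (-227) × (211/32466.06) = -1.47529…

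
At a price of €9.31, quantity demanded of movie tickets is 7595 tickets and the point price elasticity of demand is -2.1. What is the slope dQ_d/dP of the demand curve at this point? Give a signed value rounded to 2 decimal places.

-1713.16

Ed = (dQ_d/dP)·(P/Q_d) ⇒ dQ_d/dP = Ed·Q_d/P = (-2.1)·7595/9.31 = -1713.1578…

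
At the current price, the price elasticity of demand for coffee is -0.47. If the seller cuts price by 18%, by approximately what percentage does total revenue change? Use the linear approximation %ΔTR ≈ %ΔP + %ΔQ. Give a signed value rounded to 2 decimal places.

%ΔQ ≈ Ed × %ΔP = (-0.47) × (-18%) = +8.4600%
%ΔTR ≈ %ΔP + %ΔQ = (-18%) + (+8.4600%) = -9.5400%

-9.54%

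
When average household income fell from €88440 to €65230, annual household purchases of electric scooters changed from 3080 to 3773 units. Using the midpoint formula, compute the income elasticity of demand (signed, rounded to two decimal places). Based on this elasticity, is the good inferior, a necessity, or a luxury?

-0.67; inferior

%ΔQ = (3773 − 3080)/[( 3080 + 3773)/2] = 693/3426.5 = 0.202247…
%ΔIncome = (65230 − 88440)/[( 88440 + 65230)/2] = -23210/76835 = -0.302075…
E_income = (693/3426.5) / (-23210/76835) = -0.6695…
E_income < 0 ⇒ inferior good.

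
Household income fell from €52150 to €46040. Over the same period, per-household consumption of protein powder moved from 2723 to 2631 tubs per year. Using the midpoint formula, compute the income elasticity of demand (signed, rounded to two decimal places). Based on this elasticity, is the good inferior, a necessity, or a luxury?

0.28; necessity

%ΔQ = (2631 − 2723)/[( 2723 + 2631)/2] = -92/2677 = -0.034366…
%ΔIncome = (46040 − 52150)/[( 52150 + 46040)/2] = -6110/49095 = -0.124452…
E_income = (-92/2677) / (-6110/49095) = 0.2761…
0 < E_income < 1 ⇒ normal good, necessity.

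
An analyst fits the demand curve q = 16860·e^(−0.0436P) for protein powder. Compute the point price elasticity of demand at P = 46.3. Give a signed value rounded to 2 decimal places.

-2.02

dq/dP = −0.0436·q = -97.6433. At P = 46.3, q = 2239.53.
Ed = (dq/dP)·(P/q) = (-97.6433) × (46.3/2239.53) = -2.0186…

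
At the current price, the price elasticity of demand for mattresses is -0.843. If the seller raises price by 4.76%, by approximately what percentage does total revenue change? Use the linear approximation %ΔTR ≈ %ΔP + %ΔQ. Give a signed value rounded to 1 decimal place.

+0.7%

%ΔQ ≈ Ed × %ΔP = (-0.843) × (+4.76%) = -4.0127%
%ΔTR ≈ %ΔP + %ΔQ = (+4.76%) + (-4.0127%) = +0.7473%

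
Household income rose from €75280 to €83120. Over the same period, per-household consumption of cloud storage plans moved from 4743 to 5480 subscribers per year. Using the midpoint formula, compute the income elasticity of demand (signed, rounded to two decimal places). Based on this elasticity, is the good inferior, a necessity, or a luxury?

%ΔQ = (5480 − 4743)/[( 4743 + 5480)/2] = 737/5111.5 = 0.144184…
%ΔIncome = (83120 − 75280)/[( 75280 + 83120)/2] = 7840/79200 = 0.098989…
E_income = (737/5111.5) / (7840/79200) = 1.4565…
E_income > 1 ⇒ normal good, luxury.

1.46; luxury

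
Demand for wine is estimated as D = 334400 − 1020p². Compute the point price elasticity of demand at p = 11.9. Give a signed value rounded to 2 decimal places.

dD/dp = −2·1020·p = -24276. At p = 11.9, D = 189957.8.
Ed = (dD/dp)·(p/D) = (-24276) × (11.9/189957.8) = -1.5207…

-1.52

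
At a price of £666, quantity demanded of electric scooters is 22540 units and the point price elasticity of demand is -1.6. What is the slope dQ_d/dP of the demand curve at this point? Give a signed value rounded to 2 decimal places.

-54.15

Ed = (dQ_d/dP)·(P/Q_d) ⇒ dQ_d/dP = Ed·Q_d/P = (-1.6)·22540/666 = -54.1501…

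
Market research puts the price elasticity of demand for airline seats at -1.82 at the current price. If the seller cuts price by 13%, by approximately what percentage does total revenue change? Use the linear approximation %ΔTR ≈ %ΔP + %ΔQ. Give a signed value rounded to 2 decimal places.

%ΔQ ≈ Ed × %ΔP = (-1.82) × (-13%) = +23.6600%
%ΔTR ≈ %ΔP + %ΔQ = (-13%) + (+23.6600%) = +10.6600%

+10.66%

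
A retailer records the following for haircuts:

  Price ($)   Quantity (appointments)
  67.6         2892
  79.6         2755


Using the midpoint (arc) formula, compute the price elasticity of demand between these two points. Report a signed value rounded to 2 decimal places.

%ΔQ = (2755 − 2892) / [(2892 + 2755)/2] = -137/2823.5 = -0.048521…
%ΔP = (79.6 − 67.6) / [(67.6 + 79.6)/2] = 12/73.6 = 0.163043…
Arc Ed = %ΔQ / %ΔP = (-137/2823.5) / (12/73.6) = -0.2975…

-0.30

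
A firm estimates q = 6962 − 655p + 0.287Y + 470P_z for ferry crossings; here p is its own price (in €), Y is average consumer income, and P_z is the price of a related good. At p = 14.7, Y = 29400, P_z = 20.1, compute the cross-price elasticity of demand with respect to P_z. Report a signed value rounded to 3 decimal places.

0.621

At the given values, q = 6962 − 655(14.7) + 0.287(29400) + 470(20.1) = 15218.3.
∂q/∂P_z = 470.
E = (470) × (20.1/15218.3) = 0.62076…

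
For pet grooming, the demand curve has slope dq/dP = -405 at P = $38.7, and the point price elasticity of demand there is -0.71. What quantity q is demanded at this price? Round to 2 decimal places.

22075.35

Ed = (dq/dP)·(P/q) ⇒ q = (dq/dP)·P/Ed = (-405)·38.7/(-0.71) = 22075.3521…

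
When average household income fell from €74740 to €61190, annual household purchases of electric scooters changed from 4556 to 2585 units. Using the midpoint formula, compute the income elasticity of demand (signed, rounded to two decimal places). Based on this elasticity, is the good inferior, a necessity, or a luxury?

%ΔQ = (2585 − 4556)/[( 4556 + 2585)/2] = -1971/3570.5 = -0.552023…
%ΔIncome = (61190 − 74740)/[( 74740 + 61190)/2] = -13550/67965 = -0.199367…
E_income = (-1971/3570.5) / (-13550/67965) = 2.7688…
E_income > 1 ⇒ normal good, luxury.

2.77; luxury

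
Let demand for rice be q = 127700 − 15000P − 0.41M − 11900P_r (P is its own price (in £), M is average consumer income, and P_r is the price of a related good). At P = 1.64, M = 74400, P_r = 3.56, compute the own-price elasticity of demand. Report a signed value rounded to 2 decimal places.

-0.81

At the given values, q = 127700 − 15000(1.64) − 0.41(74400) − 11900(3.56) = 30232.
∂q/∂P = −15000.
E = (-15000) × (1.64/30232) = -0.8137…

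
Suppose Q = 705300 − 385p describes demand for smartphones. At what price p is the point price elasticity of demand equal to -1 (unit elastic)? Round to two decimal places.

Ed = −385p/(705300 − 385p). Set this equal to -1:
385p = 1·(705300 − 385p) ⇒ 385p(1 + 1) = 1·705300
p = 1·705300 / (385·2) = 915.9740…

915.97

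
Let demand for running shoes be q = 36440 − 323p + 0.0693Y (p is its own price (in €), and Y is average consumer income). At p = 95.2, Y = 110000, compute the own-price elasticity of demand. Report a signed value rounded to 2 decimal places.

At the given values, q = 36440 − 323(95.2) + 0.0693(110000) = 13313.4.
∂q/∂p = −323.
E = (-323) × (95.2/13313.4) = -2.3096…

-2.31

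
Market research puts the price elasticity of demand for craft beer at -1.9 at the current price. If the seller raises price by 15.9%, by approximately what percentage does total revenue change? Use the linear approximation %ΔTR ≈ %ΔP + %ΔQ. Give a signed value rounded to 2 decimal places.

-14.31%

%ΔQ ≈ Ed × %ΔP = (-1.9) × (+15.9%) = -30.2100%
%ΔTR ≈ %ΔP + %ΔQ = (+15.9%) + (-30.2100%) = -14.3100%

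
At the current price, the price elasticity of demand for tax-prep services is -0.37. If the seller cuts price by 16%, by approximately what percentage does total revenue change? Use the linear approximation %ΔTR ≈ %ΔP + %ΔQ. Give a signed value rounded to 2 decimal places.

%ΔQ ≈ Ed × %ΔP = (-0.37) × (-16%) = +5.9200%
%ΔTR ≈ %ΔP + %ΔQ = (-16%) + (+5.9200%) = -10.0800%

-10.08%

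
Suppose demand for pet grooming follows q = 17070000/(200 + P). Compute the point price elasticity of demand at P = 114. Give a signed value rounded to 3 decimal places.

-0.363

dq/dP = −17070000/(200 + P)² = -173.131. At P = 114, q = 54363.1.
Ed = (dq/dP)·(P/q) = (-173.131) × (114/54363.1) = -0.36305…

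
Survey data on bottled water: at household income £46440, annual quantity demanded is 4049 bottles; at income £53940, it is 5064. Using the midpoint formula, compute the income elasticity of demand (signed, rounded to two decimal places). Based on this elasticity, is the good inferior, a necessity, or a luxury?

%ΔQ = (5064 − 4049)/[( 4049 + 5064)/2] = 1015/4556.5 = 0.222758…
%ΔIncome = (53940 − 46440)/[( 46440 + 53940)/2] = 7500/50190 = 0.149432…
E_income = (1015/4556.5) / (7500/50190) = 1.4907…
E_income > 1 ⇒ normal good, luxury.

1.49; luxury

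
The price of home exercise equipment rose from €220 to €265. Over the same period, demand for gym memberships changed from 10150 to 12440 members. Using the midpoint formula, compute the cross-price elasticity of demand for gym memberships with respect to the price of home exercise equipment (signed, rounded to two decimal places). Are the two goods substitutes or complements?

1.09; substitutes

%ΔQ_{gym memberships} = (12440 − 10150)/avg = 2290/11295 = 0.202744…
%ΔP_{home exercise equipment} = (265 − 220)/avg = 45/242.5 = 0.185567…
E_cross = (2290/11295) / (45/242.5) = 1.0925…
E_cross > 0 ⇒ the goods are substitutes.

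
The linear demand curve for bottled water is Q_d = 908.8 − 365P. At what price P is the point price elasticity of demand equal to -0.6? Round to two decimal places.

0.93

Ed = −365P/(908.8 − 365P). Set this equal to -0.6:
365P = 0.6·(908.8 − 365P) ⇒ 365P(1 + 0.6) = 0.6·908.8
P = 0.6·908.8 / (365·1.6) = 0.9336…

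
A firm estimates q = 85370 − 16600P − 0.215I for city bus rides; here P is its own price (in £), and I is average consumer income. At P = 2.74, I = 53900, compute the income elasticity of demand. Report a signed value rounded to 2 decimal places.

-0.41

At the given values, q = 85370 − 16600(2.74) − 0.215(53900) = 28297.5.
∂q/∂I = -0.215.
E = (-0.215) × (53900/28297.5) = -0.4095…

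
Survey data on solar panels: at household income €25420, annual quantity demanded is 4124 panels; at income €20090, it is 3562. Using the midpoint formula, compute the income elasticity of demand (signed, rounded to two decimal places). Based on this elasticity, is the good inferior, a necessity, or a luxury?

%ΔQ = (3562 − 4124)/[( 4124 + 3562)/2] = -562/3843 = -0.146239…
%ΔIncome = (20090 − 25420)/[( 25420 + 20090)/2] = -5330/22755 = -0.234234…
E_income = (-562/3843) / (-5330/22755) = 0.6243…
0 < E_income < 1 ⇒ normal good, necessity.

0.62; necessity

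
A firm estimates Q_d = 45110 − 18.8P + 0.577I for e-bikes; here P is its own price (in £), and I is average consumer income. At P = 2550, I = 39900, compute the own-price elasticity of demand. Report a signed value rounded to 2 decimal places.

At the given values, Q_d = 45110 − 18.8(2550) + 0.577(39900) = 20192.3.
∂Q_d/∂P = −18.8.
E = (-18.8) × (2550/20192.3) = -2.3741…

-2.37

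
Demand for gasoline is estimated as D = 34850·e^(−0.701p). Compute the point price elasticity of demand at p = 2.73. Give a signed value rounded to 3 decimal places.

dD/dp = −0.701·D = -3604.11. At p = 2.73, D = 5141.39.
Ed = (dD/dp)·(p/D) = (-3604.11) × (2.73/5141.39) = -1.91373

-1.914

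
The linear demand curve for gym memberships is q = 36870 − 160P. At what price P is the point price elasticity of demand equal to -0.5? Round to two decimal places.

76.81

Ed = −160P/(36870 − 160P). Set this equal to -0.5:
160P = 0.5·(36870 − 160P) ⇒ 160P(1 + 0.5) = 0.5·36870
P = 0.5·36870 / (160·1.5) = 76.8125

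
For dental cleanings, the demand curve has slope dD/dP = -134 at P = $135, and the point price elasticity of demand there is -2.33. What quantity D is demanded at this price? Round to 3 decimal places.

7763.948

Ed = (dD/dP)·(P/D) ⇒ D = (dD/dP)·P/Ed = (-134)·135/(-2.33) = 7763.94849…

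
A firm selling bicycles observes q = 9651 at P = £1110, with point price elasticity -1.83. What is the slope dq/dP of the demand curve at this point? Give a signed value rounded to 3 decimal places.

-15.911

Ed = (dq/dP)·(P/q) ⇒ dq/dP = Ed·q/P = (-1.83)·9651/1110 = -15.91110…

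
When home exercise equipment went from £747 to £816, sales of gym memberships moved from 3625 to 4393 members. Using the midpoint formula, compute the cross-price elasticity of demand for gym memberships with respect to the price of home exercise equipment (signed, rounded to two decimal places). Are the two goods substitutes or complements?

%ΔQ_{gym memberships} = (4393 − 3625)/avg = 768/4009 = 0.191568…
%ΔP_{home exercise equipment} = (816 − 747)/avg = 69/781.5 = 0.088291…
E_cross = (768/4009) / (69/781.5) = 2.1697…
E_cross > 0 ⇒ the goods are substitutes.

2.17; substitutes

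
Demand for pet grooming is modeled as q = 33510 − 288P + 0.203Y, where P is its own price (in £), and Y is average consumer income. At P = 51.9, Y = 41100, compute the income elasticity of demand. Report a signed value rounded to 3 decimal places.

0.310

At the given values, q = 33510 − 288(51.9) + 0.203(41100) = 26906.1.
∂q/∂Y = 0.203.
E = (0.203) × (41100/26906.1) = 0.31008…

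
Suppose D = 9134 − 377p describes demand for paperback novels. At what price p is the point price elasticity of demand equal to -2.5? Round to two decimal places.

Ed = −377p/(9134 − 377p). Set this equal to -2.5:
377p = 2.5·(9134 − 377p) ⇒ 377p(1 + 2.5) = 2.5·9134
p = 2.5·9134 / (377·3.5) = 17.3057…

17.31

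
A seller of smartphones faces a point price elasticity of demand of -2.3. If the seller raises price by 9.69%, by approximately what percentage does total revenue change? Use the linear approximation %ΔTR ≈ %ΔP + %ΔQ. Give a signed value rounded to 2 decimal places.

%ΔQ ≈ Ed × %ΔP = (-2.3) × (+9.69%) = -22.2870%
%ΔTR ≈ %ΔP + %ΔQ = (+9.69%) + (-22.2870%) = -12.5970%

-12.60%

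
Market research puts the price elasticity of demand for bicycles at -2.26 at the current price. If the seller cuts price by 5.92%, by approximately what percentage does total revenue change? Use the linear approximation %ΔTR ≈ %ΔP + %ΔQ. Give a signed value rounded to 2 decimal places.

+7.46%

%ΔQ ≈ Ed × %ΔP = (-2.26) × (-5.92%) = +13.3792%
%ΔTR ≈ %ΔP + %ΔQ = (-5.92%) + (+13.3792%) = +7.4592%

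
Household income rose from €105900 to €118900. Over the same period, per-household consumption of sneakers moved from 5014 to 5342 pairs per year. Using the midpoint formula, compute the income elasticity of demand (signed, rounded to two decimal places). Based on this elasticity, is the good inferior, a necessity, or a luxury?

%ΔQ = (5342 − 5014)/[( 5014 + 5342)/2] = 328/5178 = 0.063344…
%ΔIncome = (118900 − 105900)/[( 105900 + 118900)/2] = 13000/112400 = 0.115658…
E_income = (328/5178) / (13000/112400) = 0.5476…
0 < E_income < 1 ⇒ normal good, necessity.

0.55; necessity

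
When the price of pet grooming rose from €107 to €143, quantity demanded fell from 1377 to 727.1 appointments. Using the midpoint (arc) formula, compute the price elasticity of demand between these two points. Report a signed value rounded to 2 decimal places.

%ΔQ = (727.1 − 1377) / [(1377 + 727.1)/2] = -649.9/1052.05 = -0.617746…
%ΔP = (143 − 107) / [(107 + 143)/2] = 36/125 = 0.288
Arc Ed = %ΔQ / %ΔP = (-649.9/1052.05) / (36/125) = -2.1449…

-2.14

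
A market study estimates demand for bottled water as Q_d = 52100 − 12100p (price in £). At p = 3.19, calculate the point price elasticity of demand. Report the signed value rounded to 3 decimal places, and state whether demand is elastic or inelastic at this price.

-2.859; elastic

dQ_d/dp = −12100. At p = 3.19, Q_d = 52100 − 12100(3.19) = 13501.
Ed = (dQ_d/dp)·(p/Q_d) = −12100 × (3.19/13501) = -2.85897…
|Ed| = 2.859 > 1, so demand is elastic.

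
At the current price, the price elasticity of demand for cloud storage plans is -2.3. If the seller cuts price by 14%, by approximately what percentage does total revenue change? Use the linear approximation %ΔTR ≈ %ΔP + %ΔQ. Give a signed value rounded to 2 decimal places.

%ΔQ ≈ Ed × %ΔP = (-2.3) × (-14%) = +32.2000%
%ΔTR ≈ %ΔP + %ΔQ = (-14%) + (+32.2000%) = +18.2000%

+18.20%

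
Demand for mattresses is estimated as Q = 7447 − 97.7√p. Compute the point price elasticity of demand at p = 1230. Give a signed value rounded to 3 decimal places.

dQ/dp = −97.7/(2√p) = -1.39287. At p = 1230, Q = 4020.53.
Ed = (dQ/dp)·(p/Q) = (-1.39287) × (1230/4020.53) = -0.42612…

-0.426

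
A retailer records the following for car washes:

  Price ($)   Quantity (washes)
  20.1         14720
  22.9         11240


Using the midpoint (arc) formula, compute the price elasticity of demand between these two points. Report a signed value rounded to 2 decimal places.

%ΔQ = (11240 − 14720) / [(14720 + 11240)/2] = -3480/12980 = -0.268104…
%ΔP = (22.9 − 20.1) / [(20.1 + 22.9)/2] = 2.8/21.5 = 0.130232…
Arc Ed = %ΔQ / %ΔP = (-3480/12980) / (2.8/21.5) = -2.0586…

-2.06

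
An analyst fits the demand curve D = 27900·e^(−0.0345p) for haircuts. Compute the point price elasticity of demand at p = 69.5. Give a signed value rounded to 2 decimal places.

-2.40

dD/dp = −0.0345·D = -87.5173. At p = 69.5, D = 2536.73.
Ed = (dD/dp)·(p/D) = (-87.5173) × (69.5/2536.73) = -2.3977…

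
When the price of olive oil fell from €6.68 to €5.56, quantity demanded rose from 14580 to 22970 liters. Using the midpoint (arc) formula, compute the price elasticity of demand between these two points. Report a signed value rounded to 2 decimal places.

%ΔQ = (22970 − 14580) / [(14580 + 22970)/2] = 8390/18775 = 0.446870…
%ΔP = (5.56 − 6.68) / [(6.68 + 5.56)/2] = -1.12/6.12 = -0.183006…
Arc Ed = %ΔQ / %ΔP = (8390/18775) / (-1.12/6.12) = -2.4418…

-2.44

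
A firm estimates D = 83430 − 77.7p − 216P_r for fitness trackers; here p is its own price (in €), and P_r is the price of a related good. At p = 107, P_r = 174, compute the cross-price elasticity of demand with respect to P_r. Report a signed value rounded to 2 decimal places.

At the given values, D = 83430 − 77.7(107) − 216(174) = 37532.1.
∂D/∂P_r = -216.
E = (-216) × (174/37532.1) = -1.0013…

-1.00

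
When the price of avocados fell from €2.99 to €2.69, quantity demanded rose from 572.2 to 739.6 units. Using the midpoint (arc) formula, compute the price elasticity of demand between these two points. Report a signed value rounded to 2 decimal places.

%ΔQ = (739.6 − 572.2) / [(572.2 + 739.6)/2] = 167.4/655.9 = 0.255221…
%ΔP = (2.69 − 2.99) / [(2.99 + 2.69)/2] = -0.3/2.84 = -0.105633…
Arc Ed = %ΔQ / %ΔP = (167.4/655.9) / (-0.3/2.84) = -2.4161…

-2.42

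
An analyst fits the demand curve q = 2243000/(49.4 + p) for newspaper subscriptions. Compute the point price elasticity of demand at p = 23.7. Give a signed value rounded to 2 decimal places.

-0.32

dq/dp = −2243000/(49.4 + p)² = -419.754. At p = 23.7, q = 30684.
Ed = (dq/dp)·(p/q) = (-419.754) × (23.7/30684) = -0.3242…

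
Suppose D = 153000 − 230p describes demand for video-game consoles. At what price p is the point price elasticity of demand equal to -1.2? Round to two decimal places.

362.85

Ed = −230p/(153000 − 230p). Set this equal to -1.2:
230p = 1.2·(153000 − 230p) ⇒ 230p(1 + 1.2) = 1.2·153000
p = 1.2·153000 / (230·2.2) = 362.8458…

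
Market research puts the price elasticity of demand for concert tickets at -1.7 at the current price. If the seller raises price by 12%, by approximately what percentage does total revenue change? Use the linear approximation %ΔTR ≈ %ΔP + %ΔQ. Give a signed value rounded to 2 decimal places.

%ΔQ ≈ Ed × %ΔP = (-1.7) × (+12%) = -20.4000%
%ΔTR ≈ %ΔP + %ΔQ = (+12%) + (-20.4000%) = -8.4000%

-8.40%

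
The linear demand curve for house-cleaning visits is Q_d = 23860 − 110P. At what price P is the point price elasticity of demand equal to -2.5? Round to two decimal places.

154.94

Ed = −110P/(23860 − 110P). Set this equal to -2.5:
110P = 2.5·(23860 − 110P) ⇒ 110P(1 + 2.5) = 2.5·23860
P = 2.5·23860 / (110·3.5) = 154.9350…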